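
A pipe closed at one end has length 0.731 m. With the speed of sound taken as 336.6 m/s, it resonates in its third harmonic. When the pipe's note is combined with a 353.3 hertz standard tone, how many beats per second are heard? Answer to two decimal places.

7.95 Hz

Closed pipe (odd harmonics): f_n = n·v/(4L) = 3·336.6/(4·0.731) = 345.3488 Hz.
f_beat = |345.3488 − 353.3| = 7.95 Hz.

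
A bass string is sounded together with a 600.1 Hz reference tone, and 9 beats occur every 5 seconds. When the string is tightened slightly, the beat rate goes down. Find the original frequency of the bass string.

598.3 Hz

Beat frequency = 9/5 = 1.8 Hz.
|f − 600.1| = 1.8, so the bass string was at either 598.3 Hz or 601.9 Hz.
Increasing tension raises a string's frequency; the adjustment raises the bass string's frequency.
The beat rate fell, so the adjustment moved the bass string toward 600.1 Hz — it must have started below the reference.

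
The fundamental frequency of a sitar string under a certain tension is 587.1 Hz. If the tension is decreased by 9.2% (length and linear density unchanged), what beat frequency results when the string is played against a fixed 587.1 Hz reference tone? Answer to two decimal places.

For a string, f ∝ √T, so the new frequency is 587.1·√0.908 = 559.4419 Hz.
f_beat = |559.4419 − 587.1| = 27.66 Hz.

27.66 Hz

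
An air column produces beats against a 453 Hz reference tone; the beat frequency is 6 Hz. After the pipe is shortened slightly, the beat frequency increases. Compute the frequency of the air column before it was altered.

459 Hz

|f − 453| = 6, so the air column was at either 447 Hz or 459 Hz.
A shorter pipe has a higher fundamental; the adjustment raises the air column's frequency.
The beat rate rose, so the adjustment moved the air column further from 453 Hz — it was already above the reference.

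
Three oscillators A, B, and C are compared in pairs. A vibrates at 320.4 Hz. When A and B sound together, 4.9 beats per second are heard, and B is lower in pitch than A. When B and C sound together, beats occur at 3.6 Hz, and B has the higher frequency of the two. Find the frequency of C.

311.9 Hz

B is below A, so f_B = 320.4 − 4.9 = 315.5 Hz.
C is below B, so f_C = 315.5 − 3.6 = 311.9 Hz.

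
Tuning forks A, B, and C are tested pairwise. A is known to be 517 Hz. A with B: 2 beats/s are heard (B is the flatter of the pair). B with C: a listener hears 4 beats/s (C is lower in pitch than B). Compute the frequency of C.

511 Hz

B is below A, so f_B = 517 − 2 = 515 Hz.
C is below B, so f_C = 515 − 4 = 511 Hz.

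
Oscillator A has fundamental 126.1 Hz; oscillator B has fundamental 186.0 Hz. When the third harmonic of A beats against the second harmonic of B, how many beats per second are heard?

6.3 Hz

Third harmonic of the first: 3·126.1 = 378.3 Hz.
Second harmonic of the second: 2·186.0 = 372.0 Hz.
f_beat = |378.3 − 372.0| = 6.3 Hz.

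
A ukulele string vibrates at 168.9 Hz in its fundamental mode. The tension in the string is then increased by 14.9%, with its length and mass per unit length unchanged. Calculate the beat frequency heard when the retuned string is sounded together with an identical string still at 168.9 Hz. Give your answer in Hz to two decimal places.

For a string, f ∝ √T, so the new frequency is 168.9·√1.149 = 181.0463 Hz.
f_beat = |181.0463 − 168.9| = 12.15 Hz.

12.15 Hz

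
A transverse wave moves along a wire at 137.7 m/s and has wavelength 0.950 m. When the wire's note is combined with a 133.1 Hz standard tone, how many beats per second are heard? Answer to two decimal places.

Source frequency f = v/λ = 137.7/0.950 = 144.9474 Hz.
f_beat = |144.9474 − 133.1| = 11.85 Hz.

11.85 Hz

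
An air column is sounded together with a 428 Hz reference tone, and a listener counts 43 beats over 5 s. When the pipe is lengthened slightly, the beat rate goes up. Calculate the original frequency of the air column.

Beat frequency = 43/5 = 8.6 Hz.
|f − 428| = 8.6, so the air column was at either 419.4 Hz or 436.6 Hz.
A longer pipe has a lower fundamental; the adjustment lowers the air column's frequency.
The beat rate rose, so the adjustment moved the air column further from 428 Hz — it was already below the reference.

419.4 Hz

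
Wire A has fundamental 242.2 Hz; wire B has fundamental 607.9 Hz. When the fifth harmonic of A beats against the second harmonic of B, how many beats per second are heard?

4.8 Hz

Fifth harmonic of the first: 5·242.2 = 1211.0 Hz.
Second harmonic of the second: 2·607.9 = 1215.8 Hz.
f_beat = |1211.0 − 1215.8| = 4.8 Hz.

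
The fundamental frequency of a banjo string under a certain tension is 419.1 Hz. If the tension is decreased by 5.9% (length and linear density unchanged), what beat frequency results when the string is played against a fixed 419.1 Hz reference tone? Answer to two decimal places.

12.55 Hz

For a string, f ∝ √T, so the new frequency is 419.1·√0.941 = 406.5486 Hz.
f_beat = |406.5486 − 419.1| = 12.55 Hz.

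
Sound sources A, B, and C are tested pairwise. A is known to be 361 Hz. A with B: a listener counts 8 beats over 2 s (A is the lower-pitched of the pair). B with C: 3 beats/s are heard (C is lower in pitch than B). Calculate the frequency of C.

A–B: Beat frequency = 8/2 = 4 Hz.
B is above A, so f_B = 361 + 4 = 365 Hz.
C is below B, so f_C = 365 − 3 = 362 Hz.

362 Hz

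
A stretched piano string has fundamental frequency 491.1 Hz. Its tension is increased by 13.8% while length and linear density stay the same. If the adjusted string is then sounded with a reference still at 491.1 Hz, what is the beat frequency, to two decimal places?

For a string, f ∝ √T, so the new frequency is 491.1·√1.138 = 523.8912 Hz.
f_beat = |523.8912 − 491.1| = 32.79 Hz.

32.79 Hz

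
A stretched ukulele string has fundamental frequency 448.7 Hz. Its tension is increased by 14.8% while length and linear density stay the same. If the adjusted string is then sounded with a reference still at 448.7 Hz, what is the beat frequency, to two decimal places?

For a string, f ∝ √T, so the new frequency is 448.7·√1.148 = 480.7585 Hz.
f_beat = |480.7585 − 448.7| = 32.06 Hz.

32.06 Hz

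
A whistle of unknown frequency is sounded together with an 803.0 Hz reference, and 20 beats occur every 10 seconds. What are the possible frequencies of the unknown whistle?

Beat frequency = 20/10 = 2 Hz.
|f − 803.0| = 2, so f = 803.0 ± 2.

801 Hz or 805 Hz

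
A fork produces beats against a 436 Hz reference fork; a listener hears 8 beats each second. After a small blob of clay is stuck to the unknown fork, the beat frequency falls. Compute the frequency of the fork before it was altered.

|f − 436| = 8, so the fork was at either 428 Hz or 444 Hz.
Adding mass to a fork lowers its frequency; the adjustment lowers the fork's frequency.
The beat rate fell, so the adjustment moved the fork toward 436 Hz — it must have started above the reference.

444 Hz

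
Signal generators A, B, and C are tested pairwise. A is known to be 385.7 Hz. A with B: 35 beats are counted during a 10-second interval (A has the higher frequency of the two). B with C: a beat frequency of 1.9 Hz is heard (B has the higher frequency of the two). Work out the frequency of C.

380.3 Hz

A–B: Beat frequency = 35/10 = 3.5 Hz.
B is below A, so f_B = 385.7 − 3.5 = 382.2 Hz.
C is below B, so f_C = 382.2 − 1.9 = 380.3 Hz.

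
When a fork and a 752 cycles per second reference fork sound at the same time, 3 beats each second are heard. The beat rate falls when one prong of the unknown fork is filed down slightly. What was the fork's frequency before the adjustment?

749 Hz

|f − 752| = 3, so the fork was at either 749 Hz or 755 Hz.
Filing a prong removes mass and raises the fork's frequency; the adjustment raises the fork's frequency.
The beat rate fell, so the adjustment moved the fork toward 752 Hz — it must have started below the reference.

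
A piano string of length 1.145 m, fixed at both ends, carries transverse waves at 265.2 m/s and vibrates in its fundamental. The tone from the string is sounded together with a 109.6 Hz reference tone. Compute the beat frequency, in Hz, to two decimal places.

For a string fixed at both ends, f_n = n·v/(2L) = 1·265.2/(2·1.145) = 115.8079 Hz.
f_beat = |115.8079 − 109.6| = 6.21 Hz.

6.21 Hz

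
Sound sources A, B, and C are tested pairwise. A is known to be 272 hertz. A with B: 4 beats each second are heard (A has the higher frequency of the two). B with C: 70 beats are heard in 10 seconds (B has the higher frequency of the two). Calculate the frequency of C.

261 Hz

B is below A, so f_B = 272 − 4 = 268 Hz.
B–C: Beat frequency = 70/10 = 7 Hz.
C is below B, so f_C = 268 − 7 = 261 Hz.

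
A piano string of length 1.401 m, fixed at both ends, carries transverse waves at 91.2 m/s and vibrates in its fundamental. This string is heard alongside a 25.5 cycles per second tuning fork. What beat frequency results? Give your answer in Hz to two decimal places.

For a string fixed at both ends, f_n = n·v/(2L) = 1·91.2/(2·1.401) = 32.5482 Hz.
f_beat = |32.5482 − 25.5| = 7.05 Hz.

7.05 Hz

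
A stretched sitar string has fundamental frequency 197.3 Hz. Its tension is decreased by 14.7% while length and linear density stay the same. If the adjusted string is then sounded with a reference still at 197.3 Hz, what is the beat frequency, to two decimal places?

For a string, f ∝ √T, so the new frequency is 197.3·√0.853 = 182.2223 Hz.
f_beat = |182.2223 − 197.3| = 15.08 Hz.

15.08 Hz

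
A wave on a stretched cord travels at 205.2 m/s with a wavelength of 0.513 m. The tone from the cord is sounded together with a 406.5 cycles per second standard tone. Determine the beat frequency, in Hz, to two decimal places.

6.50 Hz

Source frequency f = v/λ = 205.2/0.513 = 400.0000 Hz.
f_beat = |400.0000 − 406.5| = 6.50 Hz.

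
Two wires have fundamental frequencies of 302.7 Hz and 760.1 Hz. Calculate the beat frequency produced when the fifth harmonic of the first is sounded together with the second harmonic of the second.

6.7 Hz

Fifth harmonic of the first: 5·302.7 = 1513.5 Hz.
Second harmonic of the second: 2·760.1 = 1520.2 Hz.
f_beat = |1513.5 − 1520.2| = 6.7 Hz.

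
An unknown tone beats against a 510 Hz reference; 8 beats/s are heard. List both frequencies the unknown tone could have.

|f − 510| = 8, so f = 510 ± 8.

502 Hz or 518 Hz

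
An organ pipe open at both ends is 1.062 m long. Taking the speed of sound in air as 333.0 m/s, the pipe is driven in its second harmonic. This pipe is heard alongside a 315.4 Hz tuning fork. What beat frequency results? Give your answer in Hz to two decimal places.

1.84 Hz

Open pipe: f_n = n·v/(2L) = 2·333.0/(2·1.062) = 313.5593 Hz.
f_beat = |313.5593 − 315.4| = 1.84 Hz.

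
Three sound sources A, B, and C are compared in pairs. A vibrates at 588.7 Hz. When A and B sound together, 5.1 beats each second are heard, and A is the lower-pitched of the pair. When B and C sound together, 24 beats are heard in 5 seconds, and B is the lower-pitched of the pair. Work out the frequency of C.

598.6 Hz

B is above A, so f_B = 588.7 + 5.1 = 593.8 Hz.
B–C: Beat frequency = 24/5 = 4.8 Hz.
C is above B, so f_C = 593.8 + 4.8 = 598.6 Hz.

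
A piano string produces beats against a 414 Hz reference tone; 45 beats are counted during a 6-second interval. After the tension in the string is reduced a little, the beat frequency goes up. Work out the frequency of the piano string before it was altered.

406.5 Hz

Beat frequency = 45/6 = 7.5 Hz.
|f − 414| = 7.5, so the piano string was at either 406.5 Hz or 421.5 Hz.
Lower tension means lower frequency; the adjustment lowers the piano string's frequency.
The beat rate rose, so the adjustment moved the piano string further from 414 Hz — it was already below the reference.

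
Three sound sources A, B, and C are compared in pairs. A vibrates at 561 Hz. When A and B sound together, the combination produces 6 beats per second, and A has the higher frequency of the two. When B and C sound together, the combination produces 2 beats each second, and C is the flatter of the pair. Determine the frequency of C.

B is below A, so f_B = 561 − 6 = 555 Hz.
C is below B, so f_C = 555 − 2 = 553 Hz.

553 Hz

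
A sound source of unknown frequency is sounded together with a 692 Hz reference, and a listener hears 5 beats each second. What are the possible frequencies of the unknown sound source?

|f − 692| = 5, so f = 692 ± 5.

687 Hz or 697 Hz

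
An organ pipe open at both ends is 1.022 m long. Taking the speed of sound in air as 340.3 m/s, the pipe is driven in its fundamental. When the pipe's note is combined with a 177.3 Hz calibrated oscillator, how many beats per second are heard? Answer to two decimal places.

Open pipe: f_n = n·v/(2L) = 1·340.3/(2·1.022) = 166.4873 Hz.
f_beat = |166.4873 − 177.3| = 10.81 Hz.

10.81 Hz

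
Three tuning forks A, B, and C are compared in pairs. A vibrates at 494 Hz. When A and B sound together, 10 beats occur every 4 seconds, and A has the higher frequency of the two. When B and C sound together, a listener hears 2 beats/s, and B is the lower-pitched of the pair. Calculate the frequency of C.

A–B: Beat frequency = 10/4 = 2.5 Hz.
B is below A, so f_B = 494 − 2.5 = 491.5 Hz.
C is above B, so f_C = 491.5 + 2 = 493.5 Hz.

493.5 Hz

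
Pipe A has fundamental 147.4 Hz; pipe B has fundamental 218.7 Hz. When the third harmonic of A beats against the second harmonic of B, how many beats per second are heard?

4.8 Hz

Third harmonic of the first: 3·147.4 = 442.2 Hz.
Second harmonic of the second: 2·218.7 = 437.4 Hz.
f_beat = |442.2 − 437.4| = 4.8 Hz.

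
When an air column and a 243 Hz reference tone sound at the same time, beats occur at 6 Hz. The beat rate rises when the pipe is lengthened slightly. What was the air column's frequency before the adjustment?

237 Hz

|f − 243| = 6, so the air column was at either 237 Hz or 249 Hz.
A longer pipe has a lower fundamental; the adjustment lowers the air column's frequency.
The beat rate rose, so the adjustment moved the air column further from 243 Hz — it was already below the reference.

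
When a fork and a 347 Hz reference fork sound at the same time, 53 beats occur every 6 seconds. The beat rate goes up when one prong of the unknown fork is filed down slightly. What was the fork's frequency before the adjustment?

Beat frequency = 53/6 = 8.8333 Hz.
|f − 347| = 8.8333, so the fork was at either 338.1667 Hz or 355.8333 Hz.
Filing a prong removes mass and raises the fork's frequency; the adjustment raises the fork's frequency.
The beat rate rose, so the adjustment moved the fork further from 347 Hz — it was already above the reference.

355.8333 Hz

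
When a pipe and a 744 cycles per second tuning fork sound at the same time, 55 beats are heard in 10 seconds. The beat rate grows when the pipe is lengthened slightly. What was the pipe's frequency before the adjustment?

Beat frequency = 55/10 = 5.5 Hz.
|f − 744| = 5.5, so the pipe was at either 738.5 Hz or 749.5 Hz.
A longer pipe has a lower fundamental; the adjustment lowers the pipe's frequency.
The beat rate rose, so the adjustment moved the pipe further from 744 Hz — it was already below the reference.

738.5 Hz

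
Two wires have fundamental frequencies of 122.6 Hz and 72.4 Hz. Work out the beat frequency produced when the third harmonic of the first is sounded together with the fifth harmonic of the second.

Third harmonic of the first: 3·122.6 = 367.8 Hz.
Fifth harmonic of the second: 5·72.4 = 362.0 Hz.
f_beat = |367.8 − 362.0| = 5.8 Hz.

5.8 Hz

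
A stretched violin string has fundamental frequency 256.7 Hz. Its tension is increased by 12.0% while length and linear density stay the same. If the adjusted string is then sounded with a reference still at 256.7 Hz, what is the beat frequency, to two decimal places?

14.97 Hz

For a string, f ∝ √T, so the new frequency is 256.7·√1.120 = 271.6657 Hz.
f_beat = |271.6657 − 256.7| = 14.97 Hz.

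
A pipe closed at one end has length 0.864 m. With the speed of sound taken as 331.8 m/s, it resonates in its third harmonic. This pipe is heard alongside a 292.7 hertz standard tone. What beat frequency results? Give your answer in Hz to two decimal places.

Closed pipe (odd harmonics): f_n = n·v/(4L) = 3·331.8/(4·0.864) = 288.0208 Hz.
f_beat = |288.0208 − 292.7| = 4.68 Hz.

4.68 Hz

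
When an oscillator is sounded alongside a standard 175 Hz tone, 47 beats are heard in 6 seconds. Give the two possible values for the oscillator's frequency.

Beat frequency = 47/6 = 7.8333 Hz.
|f − 175| = 7.8333, so f = 175 ± 7.8333.

167.1667 Hz or 182.8333 Hz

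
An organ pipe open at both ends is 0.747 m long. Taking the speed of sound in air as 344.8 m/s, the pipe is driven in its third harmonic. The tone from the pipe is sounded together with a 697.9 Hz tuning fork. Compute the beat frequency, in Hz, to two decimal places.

5.53 Hz

Open pipe: f_n = n·v/(2L) = 3·344.8/(2·0.747) = 692.3695 Hz.
f_beat = |692.3695 − 697.9| = 5.53 Hz.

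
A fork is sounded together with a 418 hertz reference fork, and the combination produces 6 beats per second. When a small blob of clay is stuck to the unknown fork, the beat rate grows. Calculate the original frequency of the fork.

412 Hz

|f − 418| = 6, so the fork was at either 412 Hz or 424 Hz.
Adding mass to a fork lowers its frequency; the adjustment lowers the fork's frequency.
The beat rate rose, so the adjustment moved the fork further from 418 Hz — it was already below the reference.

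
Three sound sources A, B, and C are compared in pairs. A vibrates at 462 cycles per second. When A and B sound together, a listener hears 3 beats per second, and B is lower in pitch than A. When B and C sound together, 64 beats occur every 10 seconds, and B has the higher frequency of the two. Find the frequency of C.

452.6 Hz

B is below A, so f_B = 462 − 3 = 459 Hz.
B–C: Beat frequency = 64/10 = 6.4 Hz.
C is below B, so f_C = 459 − 6.4 = 452.6 Hz.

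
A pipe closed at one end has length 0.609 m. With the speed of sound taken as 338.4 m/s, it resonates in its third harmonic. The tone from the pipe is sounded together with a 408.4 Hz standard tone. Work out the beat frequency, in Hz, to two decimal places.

8.35 Hz

Closed pipe (odd harmonics): f_n = n·v/(4L) = 3·338.4/(4·0.609) = 416.7488 Hz.
f_beat = |416.7488 − 408.4| = 8.35 Hz.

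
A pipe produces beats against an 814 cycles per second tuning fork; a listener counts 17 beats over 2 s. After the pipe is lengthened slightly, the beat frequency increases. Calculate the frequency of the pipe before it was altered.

Beat frequency = 17/2 = 8.5 Hz.
|f − 814| = 8.5, so the pipe was at either 805.5 Hz or 822.5 Hz.
A longer pipe has a lower fundamental; the adjustment lowers the pipe's frequency.
The beat rate rose, so the adjustment moved the pipe further from 814 Hz — it was already below the reference.

805.5 Hz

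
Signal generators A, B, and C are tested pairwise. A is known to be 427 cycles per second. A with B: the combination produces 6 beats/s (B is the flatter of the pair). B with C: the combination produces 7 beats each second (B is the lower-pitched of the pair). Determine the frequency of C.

B is below A, so f_B = 427 − 6 = 421 Hz.
C is above B, so f_C = 421 + 7 = 428 Hz.

428 Hz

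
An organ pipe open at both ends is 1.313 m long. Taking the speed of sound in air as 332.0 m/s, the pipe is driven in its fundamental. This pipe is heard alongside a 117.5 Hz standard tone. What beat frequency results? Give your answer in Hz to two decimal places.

8.93 Hz

Open pipe: f_n = n·v/(2L) = 1·332.0/(2·1.313) = 126.4280 Hz.
f_beat = |126.4280 − 117.5| = 8.93 Hz.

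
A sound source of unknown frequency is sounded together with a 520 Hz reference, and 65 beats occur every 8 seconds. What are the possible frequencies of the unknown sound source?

Beat frequency = 65/8 = 8.125 Hz.
|f − 520| = 8.125, so f = 520 ± 8.125.

511.875 Hz or 528.125 Hz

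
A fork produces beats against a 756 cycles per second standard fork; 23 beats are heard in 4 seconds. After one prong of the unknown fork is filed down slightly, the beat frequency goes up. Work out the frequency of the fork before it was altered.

761.75 Hz

Beat frequency = 23/4 = 5.75 Hz.
|f − 756| = 5.75, so the fork was at either 750.25 Hz or 761.75 Hz.
Filing a prong removes mass and raises the fork's frequency; the adjustment raises the fork's frequency.
The beat rate rose, so the adjustment moved the fork further from 756 Hz — it was already above the reference.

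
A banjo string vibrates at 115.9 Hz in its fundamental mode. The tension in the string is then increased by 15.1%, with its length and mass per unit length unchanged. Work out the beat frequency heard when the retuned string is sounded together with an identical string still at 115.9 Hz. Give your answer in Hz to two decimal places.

For a string, f ∝ √T, so the new frequency is 115.9·√1.151 = 124.3429 Hz.
f_beat = |124.3429 − 115.9| = 8.44 Hz.

8.44 Hz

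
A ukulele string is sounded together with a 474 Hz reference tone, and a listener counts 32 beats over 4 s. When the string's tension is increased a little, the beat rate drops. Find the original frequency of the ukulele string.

Beat frequency = 32/4 = 8 Hz.
|f − 474| = 8, so the ukulele string was at either 466 Hz or 482 Hz.
Higher tension means higher frequency; the adjustment raises the ukulele string's frequency.
The beat rate fell, so the adjustment moved the ukulele string toward 474 Hz — it must have started below the reference.

466 Hz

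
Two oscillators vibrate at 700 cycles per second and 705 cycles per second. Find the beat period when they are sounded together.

f_beat = |700 − 705| = 5 Hz.
Beat period T = 1 / f_beat = 1 / 5 s.

0.200 s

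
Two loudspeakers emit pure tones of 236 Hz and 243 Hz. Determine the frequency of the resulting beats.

The beat frequency equals the magnitude of the frequency difference.
|236 − 243| = 7 Hz.

7 Hz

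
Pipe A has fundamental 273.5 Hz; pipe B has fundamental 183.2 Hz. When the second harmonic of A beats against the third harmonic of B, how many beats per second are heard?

2.6 Hz

Second harmonic of the first: 2·273.5 = 547.0 Hz.
Third harmonic of the second: 3·183.2 = 549.6 Hz.
f_beat = |547.0 − 549.6| = 2.6 Hz.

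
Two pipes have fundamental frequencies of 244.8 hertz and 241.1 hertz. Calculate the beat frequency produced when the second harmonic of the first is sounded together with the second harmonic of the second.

Second harmonic of the first: 2·244.8 = 489.6 Hz.
Second harmonic of the second: 2·241.1 = 482.2 Hz.
f_beat = |489.6 − 482.2| = 7.4 Hz.

7.4 Hz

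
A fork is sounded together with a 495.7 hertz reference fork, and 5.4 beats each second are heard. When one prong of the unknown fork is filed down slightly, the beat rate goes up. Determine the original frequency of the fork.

501.1 Hz

|f − 495.7| = 5.4, so the fork was at either 490.3 Hz or 501.1 Hz.
Filing a prong removes mass and raises the fork's frequency; the adjustment raises the fork's frequency.
The beat rate rose, so the adjustment moved the fork further from 495.7 Hz — it was already above the reference.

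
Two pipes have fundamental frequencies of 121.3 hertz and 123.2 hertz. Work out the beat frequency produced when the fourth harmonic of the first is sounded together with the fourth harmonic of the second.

7.6 Hz

Fourth harmonic of the first: 4·121.3 = 485.2 Hz.
Fourth harmonic of the second: 4·123.2 = 492.8 Hz.
f_beat = |485.2 − 492.8| = 7.6 Hz.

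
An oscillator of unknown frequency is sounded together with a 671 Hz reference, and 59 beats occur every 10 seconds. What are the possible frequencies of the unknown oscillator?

665.1 Hz or 676.9 Hz

Beat frequency = 59/10 = 5.9 Hz.
|f − 671| = 5.9, so f = 671 ± 5.9.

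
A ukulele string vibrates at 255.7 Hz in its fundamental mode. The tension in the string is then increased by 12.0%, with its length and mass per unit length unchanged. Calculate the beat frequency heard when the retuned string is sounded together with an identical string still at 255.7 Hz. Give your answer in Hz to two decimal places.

For a string, f ∝ √T, so the new frequency is 255.7·√1.120 = 270.6074 Hz.
f_beat = |270.6074 − 255.7| = 14.91 Hz.

14.91 Hz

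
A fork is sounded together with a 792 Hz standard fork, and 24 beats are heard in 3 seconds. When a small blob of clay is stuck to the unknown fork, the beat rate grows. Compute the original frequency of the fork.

784 Hz

Beat frequency = 24/3 = 8 Hz.
|f − 792| = 8, so the fork was at either 784 Hz or 800 Hz.
Adding mass to a fork lowers its frequency; the adjustment lowers the fork's frequency.
The beat rate rose, so the adjustment moved the fork further from 792 Hz — it was already below the reference.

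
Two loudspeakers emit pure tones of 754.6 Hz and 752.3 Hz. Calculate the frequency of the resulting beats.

2.3 Hz

Beats arise from superposition of two nearby frequencies; the beat rate is |f₁ − f₂|.
|754.6 − 752.3| = 2.3 Hz.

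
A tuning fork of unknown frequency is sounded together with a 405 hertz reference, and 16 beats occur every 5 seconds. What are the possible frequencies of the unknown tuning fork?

401.8 Hz or 408.2 Hz

Beat frequency = 16/5 = 3.2 Hz.
|f − 405| = 3.2, so f = 405 ± 3.2.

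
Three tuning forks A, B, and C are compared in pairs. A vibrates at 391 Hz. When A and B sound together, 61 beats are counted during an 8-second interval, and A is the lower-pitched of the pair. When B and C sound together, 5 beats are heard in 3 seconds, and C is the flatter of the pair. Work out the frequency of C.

A–B: Beat frequency = 61/8 = 7.625 Hz.
B is above A, so f_B = 391 + 7.625 = 398.625 Hz.
B–C: Beat frequency = 5/3 = 1.6667 Hz.
C is below B, so f_C = 398.625 − 1.6667 = 396.9583 Hz.

396.9583 Hz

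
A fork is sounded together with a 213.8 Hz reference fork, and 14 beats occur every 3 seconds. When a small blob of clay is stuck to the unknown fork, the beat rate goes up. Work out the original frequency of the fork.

Beat frequency = 14/3 = 4.6667 Hz.
|f − 213.8| = 4.6667, so the fork was at either 209.1333 Hz or 218.4667 Hz.
Adding mass to a fork lowers its frequency; the adjustment lowers the fork's frequency.
The beat rate rose, so the adjustment moved the fork further from 213.8 Hz — it was already below the reference.

209.1333 Hz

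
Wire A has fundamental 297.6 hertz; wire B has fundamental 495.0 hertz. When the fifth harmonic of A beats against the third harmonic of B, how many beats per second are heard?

3.0 Hz

Fifth harmonic of the first: 5·297.6 = 1488.0 Hz.
Third harmonic of the second: 3·495.0 = 1485.0 Hz.
f_beat = |1488.0 − 1485.0| = 3.0 Hz.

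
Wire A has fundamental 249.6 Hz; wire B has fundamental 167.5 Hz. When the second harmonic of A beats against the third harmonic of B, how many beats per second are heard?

Second harmonic of the first: 2·249.6 = 499.2 Hz.
Third harmonic of the second: 3·167.5 = 502.5 Hz.
f_beat = |499.2 − 502.5| = 3.3 Hz.

3.3 Hz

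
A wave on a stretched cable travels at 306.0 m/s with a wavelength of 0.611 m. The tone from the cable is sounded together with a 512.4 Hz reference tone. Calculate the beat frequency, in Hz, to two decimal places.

Source frequency f = v/λ = 306.0/0.611 = 500.8183 Hz.
f_beat = |500.8183 − 512.4| = 11.58 Hz.

11.58 Hz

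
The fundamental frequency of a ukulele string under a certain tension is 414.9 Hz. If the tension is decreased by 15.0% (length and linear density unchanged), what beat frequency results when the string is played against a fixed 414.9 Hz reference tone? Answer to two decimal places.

32.38 Hz

For a string, f ∝ √T, so the new frequency is 414.9·√0.850 = 382.5189 Hz.
f_beat = |382.5189 − 414.9| = 32.38 Hz.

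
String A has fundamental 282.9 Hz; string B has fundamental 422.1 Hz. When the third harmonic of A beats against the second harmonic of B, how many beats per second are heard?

Third harmonic of the first: 3·282.9 = 848.7 Hz.
Second harmonic of the second: 2·422.1 = 844.2 Hz.
f_beat = |848.7 − 844.2| = 4.5 Hz.

4.5 Hz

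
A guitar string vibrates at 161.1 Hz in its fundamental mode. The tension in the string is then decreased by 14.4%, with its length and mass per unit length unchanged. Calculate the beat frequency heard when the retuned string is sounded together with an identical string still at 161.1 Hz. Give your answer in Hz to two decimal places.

For a string, f ∝ √T, so the new frequency is 161.1·√0.856 = 149.0502 Hz.
f_beat = |149.0502 − 161.1| = 12.05 Hz.

12.05 Hz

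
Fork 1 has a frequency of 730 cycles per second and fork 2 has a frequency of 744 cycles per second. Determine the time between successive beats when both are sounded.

f_beat = |730 − 744| = 14 Hz.
Beat period T = 1 / f_beat = 1 / 14 s.

0.071 s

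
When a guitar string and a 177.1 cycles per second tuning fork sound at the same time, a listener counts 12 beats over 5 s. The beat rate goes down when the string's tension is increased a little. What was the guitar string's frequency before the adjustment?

Beat frequency = 12/5 = 2.4 Hz.
|f − 177.1| = 2.4, so the guitar string was at either 174.7 Hz or 179.5 Hz.
Higher tension means higher frequency; the adjustment raises the guitar string's frequency.
The beat rate fell, so the adjustment moved the guitar string toward 177.1 Hz — it must have started below the reference.

174.7 Hz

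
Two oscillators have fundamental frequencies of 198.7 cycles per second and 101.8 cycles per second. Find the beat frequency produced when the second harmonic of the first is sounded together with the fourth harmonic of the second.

9.8 Hz

Second harmonic of the first: 2·198.7 = 397.4 Hz.
Fourth harmonic of the second: 4·101.8 = 407.2 Hz.
f_beat = |397.4 − 407.2| = 9.8 Hz.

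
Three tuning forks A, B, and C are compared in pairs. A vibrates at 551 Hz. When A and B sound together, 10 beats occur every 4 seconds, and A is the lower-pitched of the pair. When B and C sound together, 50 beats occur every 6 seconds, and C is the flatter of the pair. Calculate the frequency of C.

545.1667 Hz

A–B: Beat frequency = 10/4 = 2.5 Hz.
B is above A, so f_B = 551 + 2.5 = 553.5 Hz.
B–C: Beat frequency = 50/6 = 8.3333 Hz.
C is below B, so f_C = 553.5 − 8.3333 = 545.1667 Hz.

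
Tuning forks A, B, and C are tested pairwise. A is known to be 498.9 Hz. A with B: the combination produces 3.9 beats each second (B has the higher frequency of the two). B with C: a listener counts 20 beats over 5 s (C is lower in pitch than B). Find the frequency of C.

498.8 Hz

B is above A, so f_B = 498.9 + 3.9 = 502.8 Hz.
B–C: Beat frequency = 20/5 = 4 Hz.
C is below B, so f_C = 502.8 − 4 = 498.8 Hz.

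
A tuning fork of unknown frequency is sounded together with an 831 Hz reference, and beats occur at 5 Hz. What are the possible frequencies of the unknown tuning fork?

|f − 831| = 5, so f = 831 ± 5.

826 Hz or 836 Hz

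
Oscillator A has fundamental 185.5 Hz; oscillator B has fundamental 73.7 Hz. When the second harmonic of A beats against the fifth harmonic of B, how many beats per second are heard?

2.5 Hz

Second harmonic of the first: 2·185.5 = 371.0 Hz.
Fifth harmonic of the second: 5·73.7 = 368.5 Hz.
f_beat = |371.0 − 368.5| = 2.5 Hz.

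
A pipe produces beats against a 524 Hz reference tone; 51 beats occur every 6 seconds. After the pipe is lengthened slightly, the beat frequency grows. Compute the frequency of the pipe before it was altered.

Beat frequency = 51/6 = 8.5 Hz.
|f − 524| = 8.5, so the pipe was at either 515.5 Hz or 532.5 Hz.
A longer pipe has a lower fundamental; the adjustment lowers the pipe's frequency.
The beat rate rose, so the adjustment moved the pipe further from 524 Hz — it was already below the reference.

515.5 Hz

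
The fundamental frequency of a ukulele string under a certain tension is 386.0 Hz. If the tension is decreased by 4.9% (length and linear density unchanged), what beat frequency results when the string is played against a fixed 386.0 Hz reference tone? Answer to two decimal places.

9.58 Hz

For a string, f ∝ √T, so the new frequency is 386.0·√0.951 = 376.4242 Hz.
f_beat = |376.4242 − 386.0| = 9.58 Hz.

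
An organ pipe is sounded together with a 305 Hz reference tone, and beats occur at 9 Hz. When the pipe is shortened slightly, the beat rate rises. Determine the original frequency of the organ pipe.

314 Hz

|f − 305| = 9, so the organ pipe was at either 296 Hz or 314 Hz.
A shorter pipe has a higher fundamental; the adjustment raises the organ pipe's frequency.
The beat rate rose, so the adjustment moved the organ pipe further from 305 Hz — it was already above the reference.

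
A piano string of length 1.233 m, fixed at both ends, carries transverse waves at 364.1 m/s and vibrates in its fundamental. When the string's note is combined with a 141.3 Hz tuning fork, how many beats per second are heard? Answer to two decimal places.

6.35 Hz

For a string fixed at both ends, f_n = n·v/(2L) = 1·364.1/(2·1.233) = 147.6480 Hz.
f_beat = |147.6480 − 141.3| = 6.35 Hz.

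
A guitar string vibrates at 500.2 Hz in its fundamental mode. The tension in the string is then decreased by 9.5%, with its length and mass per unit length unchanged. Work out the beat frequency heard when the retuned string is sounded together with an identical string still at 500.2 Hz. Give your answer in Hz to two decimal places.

For a string, f ∝ √T, so the new frequency is 500.2·√0.905 = 475.8477 Hz.
f_beat = |475.8477 − 500.2| = 24.35 Hz.

24.35 Hz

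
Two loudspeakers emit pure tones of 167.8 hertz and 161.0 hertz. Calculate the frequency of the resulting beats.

f_beat = |f₁ − f₂|.
|167.8 − 161.0| = 6.8 Hz.

6.8 Hz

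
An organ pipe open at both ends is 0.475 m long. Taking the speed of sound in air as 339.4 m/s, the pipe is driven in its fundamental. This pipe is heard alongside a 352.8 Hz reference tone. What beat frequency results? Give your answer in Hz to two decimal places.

Open pipe: f_n = n·v/(2L) = 1·339.4/(2·0.475) = 357.2632 Hz.
f_beat = |357.2632 − 352.8| = 4.46 Hz.

4.46 Hz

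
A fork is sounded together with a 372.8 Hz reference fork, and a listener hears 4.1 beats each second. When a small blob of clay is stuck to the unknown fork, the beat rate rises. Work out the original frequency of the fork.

|f − 372.8| = 4.1, so the fork was at either 368.7 Hz or 376.9 Hz.
Adding mass to a fork lowers its frequency; the adjustment lowers the fork's frequency.
The beat rate rose, so the adjustment moved the fork further from 372.8 Hz — it was already below the reference.

368.7 Hz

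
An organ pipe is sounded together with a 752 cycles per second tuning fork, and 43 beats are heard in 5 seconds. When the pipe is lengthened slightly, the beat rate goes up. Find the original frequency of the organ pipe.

Beat frequency = 43/5 = 8.6 Hz.
|f − 752| = 8.6, so the organ pipe was at either 743.4 Hz or 760.6 Hz.
A longer pipe has a lower fundamental; the adjustment lowers the organ pipe's frequency.
The beat rate rose, so the adjustment moved the organ pipe further from 752 Hz — it was already below the reference.

743.4 Hz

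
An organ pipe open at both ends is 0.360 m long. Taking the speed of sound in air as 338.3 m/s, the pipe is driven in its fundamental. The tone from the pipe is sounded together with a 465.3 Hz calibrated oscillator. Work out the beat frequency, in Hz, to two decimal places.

Open pipe: f_n = n·v/(2L) = 1·338.3/(2·0.360) = 469.8611 Hz.
f_beat = |469.8611 − 465.3| = 4.56 Hz.

4.56 Hz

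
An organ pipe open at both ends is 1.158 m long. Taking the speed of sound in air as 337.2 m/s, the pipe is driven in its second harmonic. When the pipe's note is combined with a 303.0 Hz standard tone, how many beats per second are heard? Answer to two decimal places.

11.81 Hz

Open pipe: f_n = n·v/(2L) = 2·337.2/(2·1.158) = 291.1917 Hz.
f_beat = |291.1917 − 303.0| = 11.81 Hz.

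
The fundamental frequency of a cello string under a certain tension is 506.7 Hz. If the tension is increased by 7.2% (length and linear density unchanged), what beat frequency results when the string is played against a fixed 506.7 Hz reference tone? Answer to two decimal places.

For a string, f ∝ √T, so the new frequency is 506.7·√1.072 = 524.6242 Hz.
f_beat = |524.6242 − 506.7| = 17.92 Hz.

17.92 Hz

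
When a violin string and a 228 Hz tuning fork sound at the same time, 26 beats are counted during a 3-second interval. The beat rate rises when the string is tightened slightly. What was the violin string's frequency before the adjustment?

Beat frequency = 26/3 = 8.6667 Hz.
|f − 228| = 8.6667, so the violin string was at either 219.3333 Hz or 236.6667 Hz.
Increasing tension raises a string's frequency; the adjustment raises the violin string's frequency.
The beat rate rose, so the adjustment moved the violin string further from 228 Hz — it was already above the reference.

236.6667 Hz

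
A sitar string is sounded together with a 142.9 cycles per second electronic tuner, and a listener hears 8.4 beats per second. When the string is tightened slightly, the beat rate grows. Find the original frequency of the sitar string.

|f − 142.9| = 8.4, so the sitar string was at either 134.5 Hz or 151.3 Hz.
Increasing tension raises a string's frequency; the adjustment raises the sitar string's frequency.
The beat rate rose, so the adjustment moved the sitar string further from 142.9 Hz — it was already above the reference.

151.3 Hz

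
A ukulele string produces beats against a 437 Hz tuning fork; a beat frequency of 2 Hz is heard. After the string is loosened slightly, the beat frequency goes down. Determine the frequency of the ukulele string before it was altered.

439 Hz

|f − 437| = 2, so the ukulele string was at either 435 Hz or 439 Hz.
Reducing tension lowers a string's frequency; the adjustment lowers the ukulele string's frequency.
The beat rate fell, so the adjustment moved the ukulele string toward 437 Hz — it must have started above the reference.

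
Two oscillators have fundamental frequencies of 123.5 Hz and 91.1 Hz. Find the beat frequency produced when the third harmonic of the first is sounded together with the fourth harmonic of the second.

Third harmonic of the first: 3·123.5 = 370.5 Hz.
Fourth harmonic of the second: 4·91.1 = 364.4 Hz.
f_beat = |370.5 − 364.4| = 6.1 Hz.

6.1 Hz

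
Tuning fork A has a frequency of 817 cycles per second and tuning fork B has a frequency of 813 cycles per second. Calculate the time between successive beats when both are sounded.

f_beat = |817 − 813| = 4 Hz.
Beat period T = 1 / f_beat = 1 / 4 s.

0.250 s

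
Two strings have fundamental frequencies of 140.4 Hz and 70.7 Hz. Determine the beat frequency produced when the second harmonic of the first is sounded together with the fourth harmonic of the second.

2.0 Hz

Second harmonic of the first: 2·140.4 = 280.8 Hz.
Fourth harmonic of the second: 4·70.7 = 282.8 Hz.
f_beat = |280.8 − 282.8| = 2.0 Hz.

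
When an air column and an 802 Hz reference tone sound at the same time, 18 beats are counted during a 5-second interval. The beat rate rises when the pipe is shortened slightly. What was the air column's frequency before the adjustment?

Beat frequency = 18/5 = 3.6 Hz.
|f − 802| = 3.6, so the air column was at either 798.4 Hz or 805.6 Hz.
A shorter pipe has a higher fundamental; the adjustment raises the air column's frequency.
The beat rate rose, so the adjustment moved the air column further from 802 Hz — it was already above the reference.

805.6 Hz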